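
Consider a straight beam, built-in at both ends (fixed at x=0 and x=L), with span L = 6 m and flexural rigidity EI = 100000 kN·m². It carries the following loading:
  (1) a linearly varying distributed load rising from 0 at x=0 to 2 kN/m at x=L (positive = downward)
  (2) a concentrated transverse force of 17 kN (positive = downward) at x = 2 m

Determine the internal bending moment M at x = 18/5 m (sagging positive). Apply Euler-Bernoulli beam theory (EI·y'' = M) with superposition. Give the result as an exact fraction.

M(18/5) = 5074/1125 kN·m

Load 1 — triangular load w₀=2 kN/m (0→w₀ over full span):
  M_1 = 3w₀Lx/20 - w₀L²/30 - w₀x³/(6L) = 3·2·6·(18/5)/20 - 2·6²/30 - 2·(18/5)³/(6·6) = 186/125 kN·m
Load 2 — point force P=17 kN at a=2 m (b=L-a=4):
  M_2 = Pa²(a+3b)(L-x)/L³ - Pa²b/L²  [x>a] = 17·2²·(2+3·4)·(6-(18/5))/6³ - 17·2²·4/6² = 136/45 kN·m
Superposition: M = Σ M_i = 5074/1125 kN·m ≈ 4.510222 kN·m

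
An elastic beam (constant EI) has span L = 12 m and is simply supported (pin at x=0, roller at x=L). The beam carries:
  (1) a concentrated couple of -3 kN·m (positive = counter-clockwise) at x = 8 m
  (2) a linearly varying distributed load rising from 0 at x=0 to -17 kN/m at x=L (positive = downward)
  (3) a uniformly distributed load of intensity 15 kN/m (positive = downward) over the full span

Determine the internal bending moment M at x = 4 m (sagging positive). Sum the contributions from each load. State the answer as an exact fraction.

M(4) = 1063/9 kN·m

Load 1 — applied couple M₀=-3 kN·m at a=8 m (b=L-a=4):
  M_1 = M₀x/L  [x≤a] = (-3)·4/12 = -1 kN·m
Load 2 — triangular load w₀=-17 kN/m (0→w₀ over full span):
  M_2 = w₀Lx/6 - w₀x³/(6L) = (-17)·12·4/6 - (-17)·4³/(6·12) = -1088/9 kN·m
Load 3 — uniform load w=15 kN/m over full span:
  M_3 = wx(L-x)/2 = 15·4·(12-4)/2 = 240 kN·m
Superposition: M = Σ M_i = 1063/9 kN·m ≈ 118.111111 kN·m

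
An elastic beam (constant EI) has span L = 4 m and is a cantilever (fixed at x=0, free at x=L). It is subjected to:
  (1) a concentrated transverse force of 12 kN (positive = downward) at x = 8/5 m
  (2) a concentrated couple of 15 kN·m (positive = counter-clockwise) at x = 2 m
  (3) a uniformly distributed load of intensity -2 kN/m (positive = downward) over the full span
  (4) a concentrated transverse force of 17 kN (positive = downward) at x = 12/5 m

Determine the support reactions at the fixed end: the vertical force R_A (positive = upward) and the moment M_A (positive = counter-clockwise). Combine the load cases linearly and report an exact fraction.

Load 1 — point force P=12 kN at a=8/5 m (b=L-a=12/5):
  R_A = P = 12 kN
  M_A = Pa = 12·(8/5) = 96/5 kN·m
Load 2 — applied couple M₀=15 kN·m at a=2 m (b=L-a=2):
  R_A = 0 kN
  M_A = -M₀ = -15 kN·m
Load 3 — uniform load w=-2 kN/m over full span:
  R_A = wL = (-2)·4 = -8 kN
  M_A = wL²/2 = (-2)·4²/2 = -16 kN·m
Load 4 — point force P=17 kN at a=12/5 m (b=L-a=8/5):
  R_A = P = 17 kN
  M_A = Pa = 17·(12/5) = 204/5 kN·m
Superposition: R_A = 21 kN, M_A = 29 kN·m

R_A = 21 kN, M_A = 29 kN·m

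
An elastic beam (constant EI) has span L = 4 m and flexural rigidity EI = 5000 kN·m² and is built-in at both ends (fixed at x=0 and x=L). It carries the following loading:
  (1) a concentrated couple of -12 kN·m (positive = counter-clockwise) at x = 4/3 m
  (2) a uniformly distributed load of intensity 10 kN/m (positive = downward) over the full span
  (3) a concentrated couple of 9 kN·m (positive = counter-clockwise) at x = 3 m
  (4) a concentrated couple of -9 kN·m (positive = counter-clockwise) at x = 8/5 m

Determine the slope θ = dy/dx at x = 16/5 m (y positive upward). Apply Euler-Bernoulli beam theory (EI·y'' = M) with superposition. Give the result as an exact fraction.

Load 1 — applied couple M₀=-12 kN·m at a=4/3 m (b=L-a=8/3):
  θ_1 = (R_Ax²/2 - M_Ax - M₀(x-a))/EI  [x>a] with R_A=-4, M_A=0 = ((-4)·(16/5)²/2 - 0·(16/5) - (-12)·((16/5)-(4/3)))/5000 = 6/15625 rad
Load 2 — uniform load w=10 kN/m over full span:
  θ_2 = -wx(L-x)(L-2x)/(12EI) = -10·(16/5)·(4-(16/5))·(4-2·(16/5))/(12·5000) = 16/15625 rad
Load 3 — applied couple M₀=9 kN·m at a=3 m (b=L-a=1):
  θ_3 = (R_Ax²/2 - M_Ax - M₀(x-a))/EI  [x>a] with R_A=81/32, M_A=45/16 = ((81/32)·(16/5)²/2 - (45/16)·(16/5) - 9·((16/5)-3))/5000 = 27/62500 rad
Load 4 — applied couple M₀=-9 kN·m at a=8/5 m (b=L-a=12/5):
  θ_4 = (R_Ax²/2 - M_Ax - M₀(x-a))/EI  [x>a] with R_A=-81/25, M_A=-27/25 = ((-81/25)·(16/5)²/2 - (-27/25)·(16/5) - (-9)·((16/5)-(8/5)))/5000 = 99/390625 rad
Superposition: θ = Σ θ_i = 3271/1562500 rad ≈ 0.002093 rad

θ(16/5) = 3271/1562500 rad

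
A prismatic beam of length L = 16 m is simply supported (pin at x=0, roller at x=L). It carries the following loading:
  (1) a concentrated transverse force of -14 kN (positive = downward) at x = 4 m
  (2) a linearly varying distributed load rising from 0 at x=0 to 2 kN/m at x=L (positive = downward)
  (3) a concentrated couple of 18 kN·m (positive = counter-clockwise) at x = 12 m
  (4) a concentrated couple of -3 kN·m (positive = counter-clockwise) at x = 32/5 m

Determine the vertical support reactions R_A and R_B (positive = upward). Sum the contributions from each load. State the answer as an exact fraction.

R_A = -203/48 kN, R_B = 299/48 kN

Load 1 — point force P=-14 kN at a=4 m (b=L-a=12):
  R_A = Pb/L = (-14)·12/16 = -21/2 kN
  R_B = Pa/L = (-14)·4/16 = -7/2 kN
Load 2 — triangular load w₀=2 kN/m (0→w₀ over full span):
  R_A = w₀L/6 = 2·16/6 = 16/3 kN
  R_B = w₀L/3 = 2·16/3 = 32/3 kN
Load 3 — applied couple M₀=18 kN·m at a=12 m (b=L-a=4):
  R_A = M₀/L = 18/16 = 9/8 kN
  R_B = -M₀/L = -18/16 = -9/8 kN
Load 4 — applied couple M₀=-3 kN·m at a=32/5 m (b=L-a=48/5):
  R_A = M₀/L = (-3)/16 = -3/16 kN
  R_B = -M₀/L = -(-3)/16 = 3/16 kN
Superposition: R_A = -203/48 kN, R_B = 299/48 kN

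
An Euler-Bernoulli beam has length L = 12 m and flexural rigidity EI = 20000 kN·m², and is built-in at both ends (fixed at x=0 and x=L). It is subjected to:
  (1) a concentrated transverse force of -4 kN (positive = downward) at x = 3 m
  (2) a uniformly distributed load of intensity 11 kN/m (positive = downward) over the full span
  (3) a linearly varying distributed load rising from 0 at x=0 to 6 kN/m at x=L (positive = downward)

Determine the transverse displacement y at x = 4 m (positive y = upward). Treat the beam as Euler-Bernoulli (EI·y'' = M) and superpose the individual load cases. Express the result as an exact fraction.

Load 1 — point force P=-4 kN at a=3 m (b=L-a=9):
  y_1 = -Pa²(L-x)²(3bL-(3b+a)(L-x))/(6L³EI)  [x>a] = -(-4)·3²·(12-4)²·(3·9·12-(3·9+3)·(12-4))/(6·12³·20000) = 7/7500 m
Load 2 — uniform load w=11 kN/m over full span:
  y_2 = -wx²(L-x)²/(24EI) = -11·4²·(12-4)²/(24·20000) = -44/1875 m
Load 3 — triangular load w₀=6 kN/m (0→w₀ over full span):
  y_3 = -w₀x²(L-x)²(x+2L)/(120LEI) = -6·4²·(12-4)²·(4+2·12)/(120·12·20000) = -56/9375 m
Superposition: y = Σ y_i = -1069/37500 m ≈ -0.028507 m

y(4) = -1069/37500 m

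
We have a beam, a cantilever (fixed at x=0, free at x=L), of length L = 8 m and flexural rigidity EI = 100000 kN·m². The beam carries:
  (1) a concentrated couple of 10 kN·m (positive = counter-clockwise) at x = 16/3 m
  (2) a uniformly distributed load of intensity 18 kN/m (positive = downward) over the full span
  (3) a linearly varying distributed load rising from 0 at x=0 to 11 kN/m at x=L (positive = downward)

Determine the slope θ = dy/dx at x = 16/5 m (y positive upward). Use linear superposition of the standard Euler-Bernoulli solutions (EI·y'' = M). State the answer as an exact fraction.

θ(16/5) = -33279/1953125 rad

Load 1 — applied couple M₀=10 kN·m at a=16/3 m (b=L-a=8/3):
  θ_1 = M₀x/EI  [x≤a] = 10·(16/5)/100000 = 1/3125 rad
Load 2 — uniform load w=18 kN/m over full span:
  θ_2 = -wx(x²-3Lx+3L²)/(6EI) = -18·(16/5)·((16/5)²-3·8·(16/5)+3·8²)/(6·100000) = -4704/390625 rad
Load 3 — triangular load w₀=11 kN/m (0→w₀ over full span):
  θ_3 = (w₀Lx²/4-w₀L²x/3-w₀x⁴/(24L))/EI = (11·8·(16/5)²/4-11·8²·(16/5)/3-11·(16/5)⁴/(24·8))/100000 = -10384/1953125 rad
Superposition: θ = Σ θ_i = -33279/1953125 rad ≈ -0.017039 rad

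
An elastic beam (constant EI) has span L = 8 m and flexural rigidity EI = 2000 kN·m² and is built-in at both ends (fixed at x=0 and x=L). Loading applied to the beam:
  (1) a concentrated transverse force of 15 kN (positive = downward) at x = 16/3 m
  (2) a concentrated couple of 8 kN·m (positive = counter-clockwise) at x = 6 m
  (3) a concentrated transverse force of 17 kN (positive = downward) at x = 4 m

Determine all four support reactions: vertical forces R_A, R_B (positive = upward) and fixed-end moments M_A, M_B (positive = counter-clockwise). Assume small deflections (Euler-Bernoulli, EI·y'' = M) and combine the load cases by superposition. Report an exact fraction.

Load 1 — point force P=15 kN at a=16/3 m (b=L-a=8/3):
  R_A = Pb²(3a+b)/L³ = 15·(8/3)²·(3·(16/3)+(8/3))/8³ = 35/9 kN
  M_A = Pab²/L² = 15·(16/3)·(8/3)²/8² = 80/9 kN·m
  R_B = Pa²(a+3b)/L³ = 15·(16/3)²·((16/3)+3·(8/3))/8³ = 100/9 kN
  M_B = -Pa²b/L² = -15·(16/3)²·(8/3)/8² = -160/9 kN·m
Load 2 — applied couple M₀=8 kN·m at a=6 m (b=L-a=2):
  R_A = 6M₀ab/L³ = 6·8·6·2/8³ = 9/8 kN
  M_A = M₀b(2a-b)/L² = 8·2·(2·6-2)/8² = 5/2 kN·m
  R_B = -6M₀ab/L³ = -6·8·6·2/8³ = -9/8 kN
  M_B = M₀a(2b-a)/L² = 8·6·(2·2-6)/8² = -3/2 kN·m
Load 3 — point force P=17 kN at a=4 m (b=L-a=4):
  R_A = Pb²(3a+b)/L³ = 17·4²·(3·4+4)/8³ = 17/2 kN
  M_A = Pab²/L² = 17·4·4²/8² = 17 kN·m
  R_B = Pa²(a+3b)/L³ = 17·4²·(4+3·4)/8³ = 17/2 kN
  M_B = -Pa²b/L² = -17·4²·4/8² = -17 kN·m
Superposition: R_A = 973/72 kN, M_A = 511/18 kN·m, R_B = 1331/72 kN, M_B = -653/18 kN·m

R_A = 973/72 kN, M_A = 511/18 kN·m, R_B = 1331/72 kN, M_B = -653/18 kN·m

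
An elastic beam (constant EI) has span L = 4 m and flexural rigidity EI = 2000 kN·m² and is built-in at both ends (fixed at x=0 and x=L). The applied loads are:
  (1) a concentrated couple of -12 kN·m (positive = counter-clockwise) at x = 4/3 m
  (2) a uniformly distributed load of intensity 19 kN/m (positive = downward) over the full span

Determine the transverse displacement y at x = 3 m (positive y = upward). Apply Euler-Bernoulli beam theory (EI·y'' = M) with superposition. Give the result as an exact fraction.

y(3) = -203/48000 m

Load 1 — applied couple M₀=-12 kN·m at a=4/3 m (b=L-a=8/3):
  y_1 = (R_Ax³/6 - M_Ax²/2 - M₀(x-a)²/2)/EI  [x>a] with R_A=-4, M_A=0 = ((-4)·3³/6 - 0·3²/2 - (-12)·(3-(4/3))²/2)/2000 = -1/1500 m
Load 2 — uniform load w=19 kN/m over full span:
  y_2 = -wx²(L-x)²/(24EI) = -19·3²·(4-3)²/(24·2000) = -57/16000 m
Superposition: y = Σ y_i = -203/48000 m ≈ -0.004229 m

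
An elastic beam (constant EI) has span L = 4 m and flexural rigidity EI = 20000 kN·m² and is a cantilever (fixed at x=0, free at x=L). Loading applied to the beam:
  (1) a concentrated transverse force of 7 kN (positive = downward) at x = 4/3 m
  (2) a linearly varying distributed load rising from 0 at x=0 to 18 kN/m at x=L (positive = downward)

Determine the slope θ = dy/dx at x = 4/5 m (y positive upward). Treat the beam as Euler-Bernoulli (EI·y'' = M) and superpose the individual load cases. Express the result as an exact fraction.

θ(4/5) = -16543/4687500 rad

Load 1 — point force P=7 kN at a=4/3 m (b=L-a=8/3):
  θ_1 = -Px(2a-x)/(2EI)  [x≤a] = -7·(4/5)·(2·(4/3)-(4/5))/(2·20000) = -49/187500 rad
Load 2 — triangular load w₀=18 kN/m (0→w₀ over full span):
  θ_2 = (w₀Lx²/4-w₀L²x/3-w₀x⁴/(24L))/EI = (18·4·(4/5)²/4-18·4²·(4/5)/3-18·(4/5)⁴/(24·4))/20000 = -2553/781250 rad
Superposition: θ = Σ θ_i = -16543/4687500 rad ≈ -0.003529 rad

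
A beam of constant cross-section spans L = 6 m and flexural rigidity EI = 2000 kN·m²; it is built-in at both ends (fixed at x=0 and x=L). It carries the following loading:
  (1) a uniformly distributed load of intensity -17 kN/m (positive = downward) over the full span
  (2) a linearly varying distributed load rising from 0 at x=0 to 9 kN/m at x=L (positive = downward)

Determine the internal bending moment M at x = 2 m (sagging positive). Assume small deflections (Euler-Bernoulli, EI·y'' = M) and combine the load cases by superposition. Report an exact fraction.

Load 1 — uniform load w=-17 kN/m over full span:
  M_1 = wLx/2 - wL²/12 - wx²/2 = (-17)·6·2/2 - (-17)·6²/12 - (-17)·2²/2 = -17 kN·m
Load 2 — triangular load w₀=9 kN/m (0→w₀ over full span):
  M_2 = 3w₀Lx/20 - w₀L²/30 - w₀x³/(6L) = 3·9·6·2/20 - 9·6²/30 - 9·2³/(6·6) = 17/5 kN·m
Superposition: M = Σ M_i = -68/5 kN·m ≈ -13.600000 kN·m

M(2) = -68/5 kN·m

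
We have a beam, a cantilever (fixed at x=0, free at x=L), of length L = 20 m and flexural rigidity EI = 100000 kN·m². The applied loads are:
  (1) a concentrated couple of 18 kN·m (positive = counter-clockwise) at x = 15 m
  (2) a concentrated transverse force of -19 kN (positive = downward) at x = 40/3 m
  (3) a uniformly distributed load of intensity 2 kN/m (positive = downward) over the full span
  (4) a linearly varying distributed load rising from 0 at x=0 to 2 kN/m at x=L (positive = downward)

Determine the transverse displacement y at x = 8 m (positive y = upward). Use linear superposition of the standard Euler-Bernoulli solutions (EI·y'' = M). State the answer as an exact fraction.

Load 1 — applied couple M₀=18 kN·m at a=15 m (b=L-a=5):
  y_1 = M₀x²/(2EI)  [x≤a] = 18·8²/(2·100000) = 18/3125 m
Load 2 — point force P=-19 kN at a=40/3 m (b=L-a=20/3):
  y_2 = -Px²(3a-x)/(6EI)  [x≤a] = -(-19)·8²·(3·(40/3)-8)/(6·100000) = 608/9375 m
Load 3 — uniform load w=2 kN/m over full span:
  y_3 = -wx²(x²-4Lx+6L²)/(24EI) = -2·8²·(8²-4·20·8+6·20²)/(24·100000) = -304/3125 m
Load 4 — triangular load w₀=2 kN/m (0→w₀ over full span):
  y_4 = (w₀Lx³/12-w₀L²x²/6-w₀x⁵/(120L))/EI = (2·20·8³/12-2·20²·8²/6-2·8⁵/(120·20))/100000 = -16064/234375 m
Superposition: y = Σ y_i = -7438/78125 m ≈ -0.095206 m

y(8) = -7438/78125 m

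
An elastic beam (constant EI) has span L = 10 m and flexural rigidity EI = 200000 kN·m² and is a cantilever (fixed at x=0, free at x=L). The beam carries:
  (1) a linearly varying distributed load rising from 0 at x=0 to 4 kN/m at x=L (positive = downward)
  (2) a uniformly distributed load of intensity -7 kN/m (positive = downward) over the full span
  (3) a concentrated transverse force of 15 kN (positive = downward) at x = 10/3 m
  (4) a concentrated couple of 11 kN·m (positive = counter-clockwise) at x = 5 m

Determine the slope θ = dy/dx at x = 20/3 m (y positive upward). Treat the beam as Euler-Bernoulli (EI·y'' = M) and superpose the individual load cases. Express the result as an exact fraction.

Load 1 — triangular load w₀=4 kN/m (0→w₀ over full span):
  θ_1 = (w₀Lx²/4-w₀L²x/3-w₀x⁴/(24L))/EI = (4·10·(20/3)²/4-4·10²·(20/3)/3-4·(20/3)⁴/(24·10))/200000 = -29/12150 rad
Load 2 — uniform load w=-7 kN/m over full span:
  θ_2 = -wx(x²-3Lx+3L²)/(6EI) = -(-7)·(20/3)·((20/3)²-3·10·(20/3)+3·10²)/(6·200000) = 91/16200 rad
Load 3 — point force P=15 kN at a=10/3 m (b=L-a=20/3):
  θ_3 = -Pa²/(2EI)  [x>a] = -15·(10/3)²/(2·200000) = -1/2400 rad
Load 4 — applied couple M₀=11 kN·m at a=5 m (b=L-a=5):
  θ_4 = M₀a/EI  [x>a] = 11·5/200000 = 11/40000 rad
Superposition: θ = Σ θ_i = 30023/9720000 rad ≈ 0.003089 rad

θ(20/3) = 30023/9720000 rad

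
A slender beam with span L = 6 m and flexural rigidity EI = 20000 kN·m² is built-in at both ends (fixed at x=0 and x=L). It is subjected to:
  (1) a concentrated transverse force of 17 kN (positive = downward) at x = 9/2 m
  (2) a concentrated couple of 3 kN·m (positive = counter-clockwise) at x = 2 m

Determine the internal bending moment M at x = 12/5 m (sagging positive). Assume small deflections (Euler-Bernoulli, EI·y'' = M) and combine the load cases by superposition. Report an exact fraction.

M(12/5) = 31/160 kN·m

Load 1 — point force P=17 kN at a=9/2 m (b=L-a=3/2):
  M_1 = Pb²(3a+b)x/L³ - Pab²/L²  [x≤a] = 17·(3/2)²·(3·(9/2)+(3/2))·(12/5)/6³ - 17·(9/2)·(3/2)²/6² = 51/32 kN·m
Load 2 — applied couple M₀=3 kN·m at a=2 m (b=L-a=4):
  M_2 = R_Ax - M_A - M₀  [x>a] with R_A=2/3, M_A=0 = (2/3)·(12/5) - 0 - 3 = -7/5 kN·m
Superposition: M = Σ M_i = 31/160 kN·m ≈ 0.193750 kN·m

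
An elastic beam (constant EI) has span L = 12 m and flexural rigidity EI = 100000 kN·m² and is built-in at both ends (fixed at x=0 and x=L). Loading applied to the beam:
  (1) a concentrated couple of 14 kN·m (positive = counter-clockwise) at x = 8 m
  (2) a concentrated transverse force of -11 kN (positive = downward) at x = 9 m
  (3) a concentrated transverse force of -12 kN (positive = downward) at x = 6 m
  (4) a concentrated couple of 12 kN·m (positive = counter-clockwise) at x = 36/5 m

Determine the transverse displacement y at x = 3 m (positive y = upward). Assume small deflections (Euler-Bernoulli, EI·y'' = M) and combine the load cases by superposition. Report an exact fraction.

y(3) = 15779/32000000 m

Load 1 — applied couple M₀=14 kN·m at a=8 m (b=L-a=4):
  y_1 = (R_Ax³/6 - M_Ax²/2)/EI  [x≤a] with R_A=14/9, M_A=14/3 = ((14/9)·3³/6 - (14/3)·3²/2)/100000 = -7/50000 m
Load 2 — point force P=-11 kN at a=9 m (b=L-a=3):
  y_2 = -Pb²x²(3aL-(3a+b)x)/(6L³EI)  [x≤a] = -(-11)·3²·3²·(3·9·12-(3·9+3)·3)/(6·12³·100000) = 1287/6400000 m
Load 3 — point force P=-12 kN at a=6 m (b=L-a=6):
  y_3 = -Pb²x²(3aL-(3a+b)x)/(6L³EI)  [x≤a] = -(-12)·6²·3²·(3·6·12-(3·6+6)·3)/(6·12³·100000) = 27/50000 m
Load 4 — applied couple M₀=12 kN·m at a=36/5 m (b=L-a=24/5):
  y_4 = (R_Ax³/6 - M_Ax²/2)/EI  [x≤a] with R_A=36/25, M_A=96/25 = ((36/25)·3³/6 - (96/25)·3²/2)/100000 = -27/250000 m
Superposition: y = Σ y_i = 15779/32000000 m ≈ 0.000493 m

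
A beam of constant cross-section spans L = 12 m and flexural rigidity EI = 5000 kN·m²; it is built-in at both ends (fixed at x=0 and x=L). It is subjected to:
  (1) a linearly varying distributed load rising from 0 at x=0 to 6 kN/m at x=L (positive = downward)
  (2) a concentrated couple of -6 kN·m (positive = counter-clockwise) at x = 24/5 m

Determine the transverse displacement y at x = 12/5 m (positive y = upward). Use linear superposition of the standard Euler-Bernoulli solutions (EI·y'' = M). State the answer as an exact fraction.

Load 1 — triangular load w₀=6 kN/m (0→w₀ over full span):
  y_1 = -w₀x²(L-x)²(x+2L)/(120LEI) = -6·(12/5)²·(12-(12/5))²·((12/5)+2·12)/(120·12·5000) = -114048/9765625 m
Load 2 — applied couple M₀=-6 kN·m at a=24/5 m (b=L-a=36/5):
  y_2 = (R_Ax³/6 - M_Ax²/2)/EI  [x≤a] with R_A=-18/25, M_A=-18/25 = ((-18/25)·(12/5)³/6 - (-18/25)·(12/5)²/2)/5000 = 162/1953125 m
Superposition: y = Σ y_i = -113238/9765625 m ≈ -0.011596 m

y(12/5) = -113238/9765625 m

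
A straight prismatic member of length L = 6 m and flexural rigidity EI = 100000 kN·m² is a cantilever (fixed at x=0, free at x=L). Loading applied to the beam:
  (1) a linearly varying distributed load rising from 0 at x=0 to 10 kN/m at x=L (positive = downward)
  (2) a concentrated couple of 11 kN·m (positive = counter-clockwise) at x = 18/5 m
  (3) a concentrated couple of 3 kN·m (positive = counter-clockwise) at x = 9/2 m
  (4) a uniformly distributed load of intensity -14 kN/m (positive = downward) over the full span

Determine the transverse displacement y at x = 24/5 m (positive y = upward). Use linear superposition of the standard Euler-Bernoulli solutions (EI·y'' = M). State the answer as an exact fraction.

y(24/5) = 23820129/2500000000 m

Load 1 — triangular load w₀=10 kN/m (0→w₀ over full span):
  y_1 = (w₀Lx³/12-w₀L²x²/6-w₀x⁵/(120L))/EI = (10·6·(24/5)³/12-10·6²·(24/5)²/6-10·(24/5)⁵/(120·6))/100000 = -84456/9765625 m
Load 2 — applied couple M₀=11 kN·m at a=18/5 m (b=L-a=12/5):
  y_2 = M₀a(2x-a)/(2EI)  [x>a] = 11·(18/5)·(2·(24/5)-(18/5))/(2·100000) = 297/250000 m
Load 3 — applied couple M₀=3 kN·m at a=9/2 m (b=L-a=3/2):
  y_3 = M₀a(2x-a)/(2EI)  [x>a] = 3·(9/2)·(2·(24/5)-(9/2))/(2·100000) = 1377/4000000 m
Load 4 — uniform load w=-14 kN/m over full span:
  y_4 = -wx²(x²-4Lx+6L²)/(24EI) = -(-14)·(24/5)²·((24/5)²-4·6·(24/5)+6·6²)/(24·100000) = 32508/1953125 m
Superposition: y = Σ y_i = 23820129/2500000000 m ≈ 0.009528 m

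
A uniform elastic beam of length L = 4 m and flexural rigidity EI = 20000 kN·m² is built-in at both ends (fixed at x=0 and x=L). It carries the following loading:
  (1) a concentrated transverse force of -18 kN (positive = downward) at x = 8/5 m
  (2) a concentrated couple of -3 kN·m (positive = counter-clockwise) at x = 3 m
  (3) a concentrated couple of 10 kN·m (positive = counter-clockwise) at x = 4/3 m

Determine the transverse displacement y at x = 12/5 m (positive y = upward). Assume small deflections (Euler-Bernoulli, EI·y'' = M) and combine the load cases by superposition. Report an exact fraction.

Load 1 — point force P=-18 kN at a=8/5 m (b=L-a=12/5):
  y_1 = -Pa²(L-x)²(3bL-(3b+a)(L-x))/(6L³EI)  [x>a] = -(-18)·(8/5)²·(4-(12/5))²·(3·(12/5)·4-(3·(12/5)+(8/5))·(4-(12/5)))/(6·4³·20000) = 2208/9765625 m
Load 2 — applied couple M₀=-3 kN·m at a=3 m (b=L-a=1):
  y_2 = (R_Ax³/6 - M_Ax²/2)/EI  [x≤a] with R_A=-27/32, M_A=-15/16 = ((-27/32)·(12/5)³/6 - (-15/16)·(12/5)²/2)/20000 = 189/5000000 m
Load 3 — applied couple M₀=10 kN·m at a=4/3 m (b=L-a=8/3):
  y_3 = (R_Ax³/6 - M_Ax²/2 - M₀(x-a)²/2)/EI  [x>a] with R_A=10/3, M_A=0 = ((10/3)·(12/5)³/6 - 0·(12/5)²/2 - 10·((12/5)-(4/3))²/2)/20000 = 14/140625 m
Superposition: y = Σ y_i = 2044433/5625000000 m ≈ 0.000363 m

y(12/5) = 2044433/5625000000 m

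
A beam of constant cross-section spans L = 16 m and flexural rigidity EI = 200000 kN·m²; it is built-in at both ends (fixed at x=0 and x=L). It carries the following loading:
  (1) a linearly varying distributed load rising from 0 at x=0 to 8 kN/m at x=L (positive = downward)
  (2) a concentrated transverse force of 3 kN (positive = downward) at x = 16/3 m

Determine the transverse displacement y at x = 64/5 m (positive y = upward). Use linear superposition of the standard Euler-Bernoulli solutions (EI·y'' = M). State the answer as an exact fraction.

y(64/5) = -2156384/1318359375 m

Load 1 — triangular load w₀=8 kN/m (0→w₀ over full span):
  y_1 = -w₀x²(L-x)²(x+2L)/(120LEI) = -8·(64/5)²·(16-(64/5))²·((64/5)+2·16)/(120·16·200000) = -229376/146484375 m
Load 2 — point force P=3 kN at a=16/3 m (b=L-a=32/3):
  y_2 = -Pa²(L-x)²(3bL-(3b+a)(L-x))/(6L³EI)  [x>a] = -3·(16/3)²·(16-(64/5))²·(3·(32/3)·16-(3·(32/3)+(16/3))·(16-(64/5)))/(6·16³·200000) = -736/10546875 m
Superposition: y = Σ y_i = -2156384/1318359375 m ≈ -0.001636 m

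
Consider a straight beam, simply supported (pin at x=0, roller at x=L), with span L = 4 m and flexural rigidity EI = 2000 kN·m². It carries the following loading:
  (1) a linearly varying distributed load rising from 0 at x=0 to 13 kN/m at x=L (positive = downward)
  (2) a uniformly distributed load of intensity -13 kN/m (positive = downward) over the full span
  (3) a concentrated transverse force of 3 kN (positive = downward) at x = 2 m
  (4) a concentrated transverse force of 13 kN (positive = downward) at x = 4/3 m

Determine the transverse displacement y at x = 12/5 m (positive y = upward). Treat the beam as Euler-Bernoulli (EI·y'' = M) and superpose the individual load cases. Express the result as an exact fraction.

y(12/5) = 474553/316406250 m

Load 1 — triangular load w₀=13 kN/m (0→w₀ over full span):
  y_1 = -w₀x(7L⁴-10L²x²+3x⁴)/(360LEI) = -13·(12/5)·(7·4⁴-10·4²·(12/5)²+3·(12/5)⁴)/(360·4·2000) = -61568/5859375 m
Load 2 — uniform load w=-13 kN/m over full span:
  y_2 = -wx(L³-2Lx²+x³)/(24EI) = -(-13)·(12/5)·(4³-2·4·(12/5)²+(12/5)³)/(24·2000) = 1612/78125 m
Load 3 — point force P=3 kN at a=2 m (b=L-a=2):
  y_3 = -Pa(L-x)(2Lx-a²-x²)/(6LEI)  [x>a] = -3·2·(4-(12/5))·(2·4·(12/5)-2²-(12/5)²)/(6·4·2000) = -59/31250 m
Load 4 — point force P=13 kN at a=4/3 m (b=L-a=8/3):
  y_4 = -Pa(L-x)(2Lx-a²-x²)/(6LEI)  [x>a] = -13·(4/3)·(4-(12/5))·(2·4·(12/5)-(4/3)²-(12/5)²)/(6·4·2000) = -8528/1265625 m
Superposition: y = Σ y_i = 474553/316406250 m ≈ 0.001500 m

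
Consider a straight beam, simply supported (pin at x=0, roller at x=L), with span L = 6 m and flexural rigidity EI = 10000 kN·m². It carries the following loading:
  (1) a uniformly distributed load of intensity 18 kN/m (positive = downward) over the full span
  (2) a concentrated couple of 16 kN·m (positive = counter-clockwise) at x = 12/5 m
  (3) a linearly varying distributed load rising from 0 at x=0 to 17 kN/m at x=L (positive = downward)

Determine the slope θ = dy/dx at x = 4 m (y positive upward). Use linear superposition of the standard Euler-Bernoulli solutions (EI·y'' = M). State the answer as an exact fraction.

θ(4) = 24613/2250000 rad

Load 1 — uniform load w=18 kN/m over full span:
  θ_1 = -w(L³-6Lx²+4x³)/(24EI) = -18·(6³-6·6·4²+4·4³)/(24·10000) = 39/5000 rad
Load 2 — applied couple M₀=16 kN·m at a=12/5 m (b=L-a=18/5):
  θ_2 = (M₀x²/(2L)-M₀(x-a)+C₁)/EI  [x>a] with C₁=M₀(3b²-L²)/(6L)=32/25 = (16·4²/(2·6)-16·(4-(12/5))+(32/25))/10000 = -14/46875 rad
Load 3 — triangular load w₀=17 kN/m (0→w₀ over full span):
  θ_3 = -w₀(7L⁴-30L²x²+15x⁴)/(360LEI) = -17·(7·6⁴-30·6²·4²+15·4⁴)/(360·6·10000) = 1547/450000 rad
Superposition: θ = Σ θ_i = 24613/2250000 rad ≈ 0.010939 rad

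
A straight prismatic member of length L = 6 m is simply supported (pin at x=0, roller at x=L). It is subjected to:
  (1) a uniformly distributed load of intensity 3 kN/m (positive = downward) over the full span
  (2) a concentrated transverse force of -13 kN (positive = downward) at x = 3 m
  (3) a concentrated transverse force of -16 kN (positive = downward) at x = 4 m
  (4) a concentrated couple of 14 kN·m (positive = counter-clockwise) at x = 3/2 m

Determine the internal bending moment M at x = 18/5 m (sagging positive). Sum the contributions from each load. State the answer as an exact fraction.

M(18/5) = -686/25 kN·m

Load 1 — uniform load w=3 kN/m over full span:
  M_1 = wx(L-x)/2 = 3·(18/5)·(6-(18/5))/2 = 324/25 kN·m
Load 2 — point force P=-13 kN at a=3 m (b=L-a=3):
  M_2 = Pa(L-x)/L  [x>a] = (-13)·3·(6-(18/5))/6 = -78/5 kN·m
Load 3 — point force P=-16 kN at a=4 m (b=L-a=2):
  M_3 = Pbx/L  [x≤a] = (-16)·2·(18/5)/6 = -96/5 kN·m
Load 4 — applied couple M₀=14 kN·m at a=3/2 m (b=L-a=9/2):
  M_4 = M₀x/L - M₀  [x>a] = 14·(18/5)/6 - 14 = -28/5 kN·m
Superposition: M = Σ M_i = -686/25 kN·m ≈ -27.440000 kN·m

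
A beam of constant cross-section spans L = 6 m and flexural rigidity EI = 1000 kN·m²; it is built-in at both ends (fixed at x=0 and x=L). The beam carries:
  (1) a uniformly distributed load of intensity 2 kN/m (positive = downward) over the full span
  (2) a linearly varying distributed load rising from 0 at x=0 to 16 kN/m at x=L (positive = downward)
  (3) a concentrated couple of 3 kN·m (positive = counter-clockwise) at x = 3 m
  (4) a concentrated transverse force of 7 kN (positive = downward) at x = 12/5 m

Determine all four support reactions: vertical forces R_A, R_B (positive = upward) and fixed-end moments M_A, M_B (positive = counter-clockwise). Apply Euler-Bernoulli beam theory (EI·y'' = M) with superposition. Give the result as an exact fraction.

R_A = 12843/500 kN, M_A = 15999/500 kN·m, R_B = 20657/500 kN, M_B = -19041/500 kN·m

Load 1 — uniform load w=2 kN/m over full span:
  R_A = wL/2 = 2·6/2 = 6 kN
  M_A = wL²/12 = 2·6²/12 = 6 kN·m
  R_B = wL/2 = 2·6/2 = 6 kN
  M_B = -wL²/12 = -2·6²/12 = -6 kN·m
Load 2 — triangular load w₀=16 kN/m (0→w₀ over full span):
  R_A = 3w₀L/20 = 3·16·6/20 = 72/5 kN
  M_A = w₀L²/30 = 16·6²/30 = 96/5 kN·m
  R_B = 7w₀L/20 = 7·16·6/20 = 168/5 kN
  M_B = -w₀L²/20 = -16·6²/20 = -144/5 kN·m
Load 3 — applied couple M₀=3 kN·m at a=3 m (b=L-a=3):
  R_A = 6M₀ab/L³ = 6·3·3·3/6³ = 3/4 kN
  M_A = M₀b(2a-b)/L² = 3·3·(2·3-3)/6² = 3/4 kN·m
  R_B = -6M₀ab/L³ = -6·3·3·3/6³ = -3/4 kN
  M_B = M₀a(2b-a)/L² = 3·3·(2·3-3)/6² = 3/4 kN·m
Load 4 — point force P=7 kN at a=12/5 m (b=L-a=18/5):
  R_A = Pb²(3a+b)/L³ = 7·(18/5)²·(3·(12/5)+(18/5))/6³ = 567/125 kN
  M_A = Pab²/L² = 7·(12/5)·(18/5)²/6² = 756/125 kN·m
  R_B = Pa²(a+3b)/L³ = 7·(12/5)²·((12/5)+3·(18/5))/6³ = 308/125 kN
  M_B = -Pa²b/L² = -7·(12/5)²·(18/5)/6² = -504/125 kN·m
Superposition: R_A = 12843/500 kN, M_A = 15999/500 kN·m, R_B = 20657/500 kN, M_B = -19041/500 kN·m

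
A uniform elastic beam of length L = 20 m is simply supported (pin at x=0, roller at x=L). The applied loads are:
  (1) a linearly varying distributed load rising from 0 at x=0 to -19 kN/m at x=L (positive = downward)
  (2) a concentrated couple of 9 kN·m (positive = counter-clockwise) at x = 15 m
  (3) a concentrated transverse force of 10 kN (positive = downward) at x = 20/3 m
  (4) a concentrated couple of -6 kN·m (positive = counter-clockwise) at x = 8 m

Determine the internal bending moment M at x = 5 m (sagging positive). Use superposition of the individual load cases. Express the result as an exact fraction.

Load 1 — triangular load w₀=-19 kN/m (0→w₀ over full span):
  M_1 = w₀Lx/6 - w₀x³/(6L) = (-19)·20·5/6 - (-19)·5³/(6·20) = -2375/8 kN·m
Load 2 — applied couple M₀=9 kN·m at a=15 m (b=L-a=5):
  M_2 = M₀x/L  [x≤a] = 9·5/20 = 9/4 kN·m
Load 3 — point force P=10 kN at a=20/3 m (b=L-a=40/3):
  M_3 = Pbx/L  [x≤a] = 10·(40/3)·5/20 = 100/3 kN·m
Load 4 — applied couple M₀=-6 kN·m at a=8 m (b=L-a=12):
  M_4 = M₀x/L  [x≤a] = (-6)·5/20 = -3/2 kN·m
Superposition: M = Σ M_i = -6307/24 kN·m ≈ -262.791667 kN·m

M(5) = -6307/24 kN·m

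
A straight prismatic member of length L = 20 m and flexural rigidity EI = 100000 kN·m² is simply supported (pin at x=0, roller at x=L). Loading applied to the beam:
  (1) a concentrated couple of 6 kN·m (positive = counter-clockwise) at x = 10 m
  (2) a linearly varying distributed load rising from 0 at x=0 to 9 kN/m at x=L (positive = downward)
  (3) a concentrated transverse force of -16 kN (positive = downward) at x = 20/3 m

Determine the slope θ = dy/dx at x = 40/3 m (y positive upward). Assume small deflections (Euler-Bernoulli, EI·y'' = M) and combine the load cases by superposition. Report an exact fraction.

Load 1 — applied couple M₀=6 kN·m at a=10 m (b=L-a=10):
  θ_1 = (M₀x²/(2L)-M₀(x-a)+C₁)/EI  [x>a] with C₁=M₀(3b²-L²)/(6L)=-5 = (6·(40/3)²/(2·20)-6·((40/3)-10)+(-5))/100000 = 1/60000 rad
Load 2 — triangular load w₀=9 kN/m (0→w₀ over full span):
  θ_2 = -w₀(7L⁴-30L²x²+15x⁴)/(360LEI) = -9·(7·20⁴-30·20²·(40/3)²+15·(40/3)⁴)/(360·20·100000) = 91/13500 rad
Load 3 — point force P=-16 kN at a=20/3 m (b=L-a=40/3):
  θ_3 = -Pa(2L²-6Lx+3x²+a²)/(6LEI)  [x>a] = -(-16)·(20/3)·(2·20²-6·20·(40/3)+3·(40/3)²+(20/3)²)/(6·20·100000) = -4/2025 rad
Superposition: θ = Σ θ_i = 7747/1620000 rad ≈ 0.004782 rad

θ(40/3) = 7747/1620000 rad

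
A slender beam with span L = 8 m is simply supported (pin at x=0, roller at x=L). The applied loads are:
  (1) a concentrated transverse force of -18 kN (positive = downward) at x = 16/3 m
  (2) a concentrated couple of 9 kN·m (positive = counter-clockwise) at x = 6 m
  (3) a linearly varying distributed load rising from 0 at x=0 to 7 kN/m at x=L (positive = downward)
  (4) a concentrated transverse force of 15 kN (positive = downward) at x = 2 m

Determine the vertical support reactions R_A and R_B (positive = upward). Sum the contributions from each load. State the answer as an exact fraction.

Load 1 — point force P=-18 kN at a=16/3 m (b=L-a=8/3):
  R_A = Pb/L = (-18)·(8/3)/8 = -6 kN
  R_B = Pa/L = (-18)·(16/3)/8 = -12 kN
Load 2 — applied couple M₀=9 kN·m at a=6 m (b=L-a=2):
  R_A = M₀/L = 9/8 kN
  R_B = -M₀/L = -9/8 kN
Load 3 — triangular load w₀=7 kN/m (0→w₀ over full span):
  R_A = w₀L/6 = 7·8/6 = 28/3 kN
  R_B = w₀L/3 = 7·8/3 = 56/3 kN
Load 4 — point force P=15 kN at a=2 m (b=L-a=6):
  R_A = Pb/L = 15·6/8 = 45/4 kN
  R_B = Pa/L = 15·2/8 = 15/4 kN
Superposition: R_A = 377/24 kN, R_B = 223/24 kN

R_A = 377/24 kN, R_B = 223/24 kN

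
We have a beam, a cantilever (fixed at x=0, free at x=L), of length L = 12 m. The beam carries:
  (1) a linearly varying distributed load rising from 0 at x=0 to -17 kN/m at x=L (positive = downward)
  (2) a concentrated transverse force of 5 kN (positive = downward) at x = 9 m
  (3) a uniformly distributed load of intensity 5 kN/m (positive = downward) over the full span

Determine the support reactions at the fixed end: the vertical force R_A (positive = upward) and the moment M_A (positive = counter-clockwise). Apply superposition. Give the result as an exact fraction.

R_A = -37 kN, M_A = -411 kN·m

Load 1 — triangular load w₀=-17 kN/m (0→w₀ over full span):
  R_A = w₀L/2 = (-17)·12/2 = -102 kN
  M_A = w₀L²/3 = (-17)·12²/3 = -816 kN·m
Load 2 — point force P=5 kN at a=9 m (b=L-a=3):
  R_A = P = 5 kN
  M_A = Pa = 5·9 = 45 kN·m
Load 3 — uniform load w=5 kN/m over full span:
  R_A = wL = 5·12 = 60 kN
  M_A = wL²/2 = 5·12²/2 = 360 kN·m
Superposition: R_A = -37 kN, M_A = -411 kN·m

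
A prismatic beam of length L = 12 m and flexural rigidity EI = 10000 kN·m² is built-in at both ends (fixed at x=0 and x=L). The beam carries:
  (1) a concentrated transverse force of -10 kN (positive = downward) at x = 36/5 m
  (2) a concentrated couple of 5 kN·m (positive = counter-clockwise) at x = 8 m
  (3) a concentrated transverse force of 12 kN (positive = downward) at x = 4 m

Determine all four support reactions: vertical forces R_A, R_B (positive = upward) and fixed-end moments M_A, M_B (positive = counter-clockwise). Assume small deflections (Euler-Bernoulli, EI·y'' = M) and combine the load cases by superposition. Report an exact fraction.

R_A = 1333/225 kN, M_A = 287/25 kN·m, R_B = -883/225 kN, M_B = 496/75 kN·m

Load 1 — point force P=-10 kN at a=36/5 m (b=L-a=24/5):
  R_A = Pb²(3a+b)/L³ = (-10)·(24/5)²·(3·(36/5)+(24/5))/12³ = -88/25 kN
  M_A = Pab²/L² = (-10)·(36/5)·(24/5)²/12² = -288/25 kN·m
  R_B = Pa²(a+3b)/L³ = (-10)·(36/5)²·((36/5)+3·(24/5))/12³ = -162/25 kN
  M_B = -Pa²b/L² = -(-10)·(36/5)²·(24/5)/12² = 432/25 kN·m
Load 2 — applied couple M₀=5 kN·m at a=8 m (b=L-a=4):
  R_A = 6M₀ab/L³ = 6·5·8·4/12³ = 5/9 kN
  M_A = M₀b(2a-b)/L² = 5·4·(2·8-4)/12² = 5/3 kN·m
  R_B = -6M₀ab/L³ = -6·5·8·4/12³ = -5/9 kN
  M_B = M₀a(2b-a)/L² = 5·8·(2·4-8)/12² = 0 kN·m
Load 3 — point force P=12 kN at a=4 m (b=L-a=8):
  R_A = Pb²(3a+b)/L³ = 12·8²·(3·4+8)/12³ = 80/9 kN
  M_A = Pab²/L² = 12·4·8²/12² = 64/3 kN·m
  R_B = Pa²(a+3b)/L³ = 12·4²·(4+3·8)/12³ = 28/9 kN
  M_B = -Pa²b/L² = -12·4²·8/12² = -32/3 kN·m
Superposition: R_A = 1333/225 kN, M_A = 287/25 kN·m, R_B = -883/225 kN, M_B = 496/75 kN·m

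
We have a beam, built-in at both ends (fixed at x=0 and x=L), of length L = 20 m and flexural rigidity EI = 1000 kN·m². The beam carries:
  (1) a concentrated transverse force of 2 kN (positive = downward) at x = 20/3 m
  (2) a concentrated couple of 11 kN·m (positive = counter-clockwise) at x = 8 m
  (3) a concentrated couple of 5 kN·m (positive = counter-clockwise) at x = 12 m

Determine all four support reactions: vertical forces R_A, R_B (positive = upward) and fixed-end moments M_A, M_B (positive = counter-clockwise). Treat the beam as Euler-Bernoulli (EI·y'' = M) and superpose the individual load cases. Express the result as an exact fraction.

Load 1 — point force P=2 kN at a=20/3 m (b=L-a=40/3):
  R_A = Pb²(3a+b)/L³ = 2·(40/3)²·(3·(20/3)+(40/3))/20³ = 40/27 kN
  M_A = Pab²/L² = 2·(20/3)·(40/3)²/20² = 160/27 kN·m
  R_B = Pa²(a+3b)/L³ = 2·(20/3)²·((20/3)+3·(40/3))/20³ = 14/27 kN
  M_B = -Pa²b/L² = -2·(20/3)²·(40/3)/20² = -80/27 kN·m
Load 2 — applied couple M₀=11 kN·m at a=8 m (b=L-a=12):
  R_A = 6M₀ab/L³ = 6·11·8·12/20³ = 99/125 kN
  M_A = M₀b(2a-b)/L² = 11·12·(2·8-12)/20² = 33/25 kN·m
  R_B = -6M₀ab/L³ = -6·11·8·12/20³ = -99/125 kN
  M_B = M₀a(2b-a)/L² = 11·8·(2·12-8)/20² = 88/25 kN·m
Load 3 — applied couple M₀=5 kN·m at a=12 m (b=L-a=8):
  R_A = 6M₀ab/L³ = 6·5·12·8/20³ = 9/25 kN
  M_A = M₀b(2a-b)/L² = 5·8·(2·12-8)/20² = 8/5 kN·m
  R_B = -6M₀ab/L³ = -6·5·12·8/20³ = -9/25 kN
  M_B = M₀a(2b-a)/L² = 5·12·(2·8-12)/20² = 3/5 kN·m
Superposition: R_A = 8888/3375 kN, M_A = 5971/675 kN·m, R_B = -2138/3375 kN, M_B = 781/675 kN·m

R_A = 8888/3375 kN, M_A = 5971/675 kN·m, R_B = -2138/3375 kN, M_B = 781/675 kN·m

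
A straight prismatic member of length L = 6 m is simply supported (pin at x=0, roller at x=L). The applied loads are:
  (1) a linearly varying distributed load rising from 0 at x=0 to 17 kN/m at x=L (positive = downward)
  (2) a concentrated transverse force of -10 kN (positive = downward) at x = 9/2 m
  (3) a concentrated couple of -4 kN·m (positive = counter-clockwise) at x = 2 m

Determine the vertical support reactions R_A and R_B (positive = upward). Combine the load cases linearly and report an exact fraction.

R_A = 83/6 kN, R_B = 163/6 kN

Load 1 — triangular load w₀=17 kN/m (0→w₀ over full span):
  R_A = w₀L/6 = 17·6/6 = 17 kN
  R_B = w₀L/3 = 17·6/3 = 34 kN
Load 2 — point force P=-10 kN at a=9/2 m (b=L-a=3/2):
  R_A = Pb/L = (-10)·(3/2)/6 = -5/2 kN
  R_B = Pa/L = (-10)·(9/2)/6 = -15/2 kN
Load 3 — applied couple M₀=-4 kN·m at a=2 m (b=L-a=4):
  R_A = M₀/L = (-4)/6 = -2/3 kN
  R_B = -M₀/L = -(-4)/6 = 2/3 kN
Superposition: R_A = 83/6 kN, R_B = 163/6 kN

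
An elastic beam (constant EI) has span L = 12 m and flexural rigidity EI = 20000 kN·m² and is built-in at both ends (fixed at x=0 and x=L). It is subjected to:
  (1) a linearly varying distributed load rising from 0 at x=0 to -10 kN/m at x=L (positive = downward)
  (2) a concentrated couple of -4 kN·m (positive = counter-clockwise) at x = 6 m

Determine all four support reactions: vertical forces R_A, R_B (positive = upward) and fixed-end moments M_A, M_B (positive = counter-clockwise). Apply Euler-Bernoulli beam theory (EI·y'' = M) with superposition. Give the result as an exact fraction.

R_A = -37/2 kN, M_A = -49 kN·m, R_B = -83/2 kN, M_B = 71 kN·m

Load 1 — triangular load w₀=-10 kN/m (0→w₀ over full span):
  R_A = 3w₀L/20 = 3·(-10)·12/20 = -18 kN
  M_A = w₀L²/30 = (-10)·12²/30 = -48 kN·m
  R_B = 7w₀L/20 = 7·(-10)·12/20 = -42 kN
  M_B = -w₀L²/20 = -(-10)·12²/20 = 72 kN·m
Load 2 — applied couple M₀=-4 kN·m at a=6 m (b=L-a=6):
  R_A = 6M₀ab/L³ = 6·(-4)·6·6/12³ = -1/2 kN
  M_A = M₀b(2a-b)/L² = (-4)·6·(2·6-6)/12² = -1 kN·m
  R_B = -6M₀ab/L³ = -6·(-4)·6·6/12³ = 1/2 kN
  M_B = M₀a(2b-a)/L² = (-4)·6·(2·6-6)/12² = -1 kN·m
Superposition: R_A = -37/2 kN, M_A = -49 kN·m, R_B = -83/2 kN, M_B = 71 kN·m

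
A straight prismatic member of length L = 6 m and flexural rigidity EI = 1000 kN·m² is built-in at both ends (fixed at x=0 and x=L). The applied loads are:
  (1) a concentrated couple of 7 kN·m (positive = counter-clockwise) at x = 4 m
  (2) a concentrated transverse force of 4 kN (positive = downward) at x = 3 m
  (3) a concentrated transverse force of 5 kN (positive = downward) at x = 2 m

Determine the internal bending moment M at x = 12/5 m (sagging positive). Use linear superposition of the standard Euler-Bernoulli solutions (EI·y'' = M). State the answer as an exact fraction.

M(12/5) = 254/45 kN·m

Load 1 — applied couple M₀=7 kN·m at a=4 m (b=L-a=2):
  M_1 = R_Ax - M_A  [x≤a] with R_A=14/9, M_A=7/3 = (14/9)·(12/5) - (7/3) = 7/5 kN·m
Load 2 — point force P=4 kN at a=3 m (b=L-a=3):
  M_2 = Pb²(3a+b)x/L³ - Pab²/L²  [x≤a] = 4·3²·(3·3+3)·(12/5)/6³ - 4·3·3²/6² = 9/5 kN·m
Load 3 — point force P=5 kN at a=2 m (b=L-a=4):
  M_3 = Pa²(a+3b)(L-x)/L³ - Pa²b/L²  [x>a] = 5·2²·(2+3·4)·(6-(12/5))/6³ - 5·2²·4/6² = 22/9 kN·m
Superposition: M = Σ M_i = 254/45 kN·m ≈ 5.644444 kN·m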